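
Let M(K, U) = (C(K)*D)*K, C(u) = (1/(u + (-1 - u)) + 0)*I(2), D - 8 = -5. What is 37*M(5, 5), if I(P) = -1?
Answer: 555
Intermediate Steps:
D = 3 (D = 8 - 5 = 3)
C(u) = 1 (C(u) = (1/(u + (-1 - u)) + 0)*(-1) = (1/(-1) + 0)*(-1) = (-1 + 0)*(-1) = -1*(-1) = 1)
M(K, U) = 3*K (M(K, U) = (1*3)*K = 3*K)
37*M(5, 5) = 37*(3*5) = 37*15 = 555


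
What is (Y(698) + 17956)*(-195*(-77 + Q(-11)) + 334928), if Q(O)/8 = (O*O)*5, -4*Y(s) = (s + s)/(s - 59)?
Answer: -6813639074495/639 ≈ -1.0663e+10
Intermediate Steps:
Y(s) = -s/(2*(-59 + s)) (Y(s) = -(s + s)/(4*(s - 59)) = -2*s/(4*(-59 + s)) = -s/(2*(-59 + s)))
Q(O) = 40*O**2 (Q(O) = 8*((O*O)*5) = 8*(O**2*5) = 8*(5*O**2) = 40*O**2)
(Y(698) + 17956)*(-195*(-77 + Q(-11)) + 334928) = (-1*698/(-118 + 2*698) + 17956)*(-195*(-77 + 40*(-11)**2) + 334928) = (-1*698/(-118 + 1396) + 17956)*(-195*(-77 + 40*121) + 334928) = (-1*698/1278 + 17956)*(-195*(-77 + 4840) + 334928) = (-1*698*1/1278 + 17956)*(-195*4763 + 334928) = (-349/639 + 17956)*(-928785 + 334928) = (11473535/639)*(-593857) = -6813639074495/639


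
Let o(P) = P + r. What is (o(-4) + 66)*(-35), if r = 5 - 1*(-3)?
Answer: -2450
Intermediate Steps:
r = 8 (r = 5 + 3 = 8)
o(P) = 8 + P (o(P) = P + 8 = 8 + P)
(o(-4) + 66)*(-35) = ((8 - 4) + 66)*(-35) = (4 + 66)*(-35) = 70*(-35) = -2450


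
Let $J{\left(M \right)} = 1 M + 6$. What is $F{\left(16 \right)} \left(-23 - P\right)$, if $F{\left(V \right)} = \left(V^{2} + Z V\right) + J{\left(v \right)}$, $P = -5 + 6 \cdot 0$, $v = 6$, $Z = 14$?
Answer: $-8856$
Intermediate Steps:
$J{\left(M \right)} = 6 + M$ ($J{\left(M \right)} = M + 6 = 6 + M$)
$P = -5$ ($P = -5 + 0 = -5$)
$F{\left(V \right)} = 12 + V^{2} + 14 V$ ($F{\left(V \right)} = \left(V^{2} + 14 V\right) + \left(6 + 6\right) = \left(V^{2} + 14 V\right) + 12 = 12 + V^{2} + 14 V$)
$F{\left(16 \right)} \left(-23 - P\right) = \left(12 + 16^{2} + 14 \cdot 16\right) \left(-23 - -5\right) = \left(12 + 256 + 224\right) \left(-23 + 5\right) = 492 \left(-18\right) = -8856$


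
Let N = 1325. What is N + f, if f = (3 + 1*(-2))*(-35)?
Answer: 1290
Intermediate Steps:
f = -35 (f = (3 - 2)*(-35) = 1*(-35) = -35)
N + f = 1325 - 35 = 1290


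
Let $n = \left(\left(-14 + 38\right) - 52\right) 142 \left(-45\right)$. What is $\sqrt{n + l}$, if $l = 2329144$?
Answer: $4 \sqrt{156754} \approx 1583.7$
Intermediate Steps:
$n = 178920$ ($n = \left(24 - 52\right) 142 \left(-45\right) = \left(-28\right) 142 \left(-45\right) = \left(-3976\right) \left(-45\right) = 178920$)
$\sqrt{n + l} = \sqrt{178920 + 2329144} = \sqrt{2508064} = 4 \sqrt{156754}$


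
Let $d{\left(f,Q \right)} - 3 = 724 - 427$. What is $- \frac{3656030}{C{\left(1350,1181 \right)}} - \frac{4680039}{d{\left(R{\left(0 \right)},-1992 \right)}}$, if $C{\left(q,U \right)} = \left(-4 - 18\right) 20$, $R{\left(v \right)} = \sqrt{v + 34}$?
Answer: $- \frac{2005017}{275} \approx -7291.0$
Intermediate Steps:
$R{\left(v \right)} = \sqrt{34 + v}$
$d{\left(f,Q \right)} = 300$ ($d{\left(f,Q \right)} = 3 + \left(724 - 427\right) = 3 + 297 = 300$)
$C{\left(q,U \right)} = -440$ ($C{\left(q,U \right)} = \left(-22\right) 20 = -440$)
$- \frac{3656030}{C{\left(1350,1181 \right)}} - \frac{4680039}{d{\left(R{\left(0 \right)},-1992 \right)}} = - \frac{3656030}{-440} - \frac{4680039}{300} = \left(-3656030\right) \left(- \frac{1}{440}\right) - \frac{1560013}{100} = \frac{365603}{44} - \frac{1560013}{100} = - \frac{2005017}{275}$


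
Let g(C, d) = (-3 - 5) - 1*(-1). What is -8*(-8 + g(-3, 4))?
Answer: 120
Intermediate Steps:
g(C, d) = -7 (g(C, d) = -8 + 1 = -7)
-8*(-8 + g(-3, 4)) = -8*(-8 - 7) = -8*(-15) = 120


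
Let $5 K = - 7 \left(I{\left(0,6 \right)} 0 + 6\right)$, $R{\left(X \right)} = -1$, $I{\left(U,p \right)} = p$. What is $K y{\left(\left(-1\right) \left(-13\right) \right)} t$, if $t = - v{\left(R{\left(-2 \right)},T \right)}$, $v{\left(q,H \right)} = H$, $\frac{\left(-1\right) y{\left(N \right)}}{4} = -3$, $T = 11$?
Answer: $\frac{5544}{5} \approx 1108.8$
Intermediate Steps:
$y{\left(N \right)} = 12$ ($y{\left(N \right)} = \left(-4\right) \left(-3\right) = 12$)
$K = - \frac{42}{5}$ ($K = \frac{\left(-7\right) \left(6 \cdot 0 + 6\right)}{5} = \frac{\left(-7\right) \left(0 + 6\right)}{5} = \frac{\left(-7\right) 6}{5} = \frac{1}{5} \left(-42\right) = - \frac{42}{5} \approx -8.4$)
$t = -11$ ($t = \left(-1\right) 11 = -11$)
$K y{\left(\left(-1\right) \left(-13\right) \right)} t = \left(- \frac{42}{5}\right) 12 \left(-11\right) = \left(- \frac{504}{5}\right) \left(-11\right) = \frac{5544}{5}$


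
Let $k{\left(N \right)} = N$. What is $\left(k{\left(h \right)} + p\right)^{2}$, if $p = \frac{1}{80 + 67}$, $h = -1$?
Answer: $\frac{21316}{21609} \approx 0.98644$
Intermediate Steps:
$p = \frac{1}{147} \approx 0.0068027$
$\left(k{\left(h \right)} + p\right)^{2} = \left(-1 + \frac{1}{147}\right)^{2} = \left(- \frac{146}{147}\right)^{2} = \frac{21316}{21609}$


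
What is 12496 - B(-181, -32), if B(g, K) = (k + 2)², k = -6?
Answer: 12480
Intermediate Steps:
B(g, K) = 16 (B(g, K) = (-6 + 2)² = (-4)² = 16)
12496 - B(-181, -32) = 12496 - 1*16 = 12496 - 16 = 12480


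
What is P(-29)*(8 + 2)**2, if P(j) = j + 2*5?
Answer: -1900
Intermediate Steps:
P(j) = 10 + j (P(j) = j + 10 = 10 + j)
P(-29)*(8 + 2)**2 = (10 - 29)*(8 + 2)**2 = -19*10**2 = -19*100 = -1900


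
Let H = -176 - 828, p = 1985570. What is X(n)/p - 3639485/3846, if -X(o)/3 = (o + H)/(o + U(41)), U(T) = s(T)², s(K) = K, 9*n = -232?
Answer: -53826229392488233/56880486785670 ≈ -946.30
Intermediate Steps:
n = -232/9 (n = (⅑)*(-232) = -232/9 ≈ -25.778)
H = -1004
U(T) = T²
X(o) = -3*(-1004 + o)/(1681 + o) (X(o) = -3*(o - 1004)/(o + 41²) = -3*(-1004 + o)/(o + 1681) = -3*(-1004 + o)/(1681 + o))
X(n)/p - 3639485/3846 = (3*(1004 - 1*(-232/9))/(1681 - 232/9))/1985570 - 3639485/3846 = (3*(1004 + 232/9)/(14897/9))*(1/1985570) - 3639485*1/3846 = (3*(9/14897)*(9268/9))*(1/1985570) - 3639485/3846 = (27804/14897)*(1/1985570) - 3639485/3846 = 13902/14789518145 - 3639485/3846 = -53826229392488233/56880486785670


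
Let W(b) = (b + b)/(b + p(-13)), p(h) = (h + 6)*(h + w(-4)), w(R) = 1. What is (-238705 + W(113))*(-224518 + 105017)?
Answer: 5619493775159/197 ≈ 2.8525e+10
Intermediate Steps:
p(h) = (1 + h)*(6 + h) (p(h) = (h + 6)*(h + 1) = (6 + h)*(1 + h) = (1 + h)*(6 + h))
W(b) = 2*b/(84 + b) (W(b) = (b + b)/(b + (6 + (-13)² + 7*(-13))) = (2*b)/(b + (6 + 169 - 91)) = (2*b)/(b + 84) = (2*b)/(84 + b) = 2*b/(84 + b))
(-238705 + W(113))*(-224518 + 105017) = (-238705 + 2*113/(84 + 113))*(-224518 + 105017) = (-238705 + 2*113/197)*(-119501) = (-238705 + 2*113*(1/197))*(-119501) = (-238705 + 226/197)*(-119501) = -47024659/197*(-119501) = 5619493775159/197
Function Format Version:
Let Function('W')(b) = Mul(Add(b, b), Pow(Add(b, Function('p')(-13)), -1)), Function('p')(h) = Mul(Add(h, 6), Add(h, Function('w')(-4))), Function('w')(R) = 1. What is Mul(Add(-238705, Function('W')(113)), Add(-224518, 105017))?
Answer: Rational(5619493775159, 197) ≈ 2.8525e+10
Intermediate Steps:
Function('p')(h) = Mul(Add(1, h), Add(6, h)) (Function('p')(h) = Mul(Add(h, 6), Add(h, 1)) = Mul(Add(6, h), Add(1, h)) = Mul(Add(1, h), Add(6, h)))
Function('W')(b) = Mul(2, b, Pow(Add(84, b), -1)) (Function('W')(b) = Mul(Add(b, b), Pow(Add(b, Add(6, Pow(-13, 2), Mul(7, -13))), -1)) = Mul(Mul(2, b), Pow(Add(b, Add(6, 169, -91)), -1)) = Mul(Mul(2, b), Pow(Add(b, 84), -1)) = Mul(Mul(2, b), Pow(Add(84, b), -1)) = Mul(2, b, Pow(Add(84, b), -1)))
Mul(Add(-238705, Function('W')(113)), Add(-224518, 105017)) = Mul(Add(-238705, Mul(2, 113, Pow(Add(84, 113), -1))), Add(-224518, 105017)) = Mul(Add(-238705, Mul(2, 113, Pow(197, -1))), -119501) = Mul(Add(-238705, Mul(2, 113, Rational(1, 197))), -119501) = Mul(Add(-238705, Rational(226, 197)), -119501) = Mul(Rational(-47024659, 197), -119501) = Rational(5619493775159, 197)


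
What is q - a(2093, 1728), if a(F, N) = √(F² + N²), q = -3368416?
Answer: -3368416 - √7366633 ≈ -3.3711e+6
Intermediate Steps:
q - a(2093, 1728) = -3368416 - √(2093² + 1728²) = -3368416 - √(4380649 + 2985984) = -3368416 - √7366633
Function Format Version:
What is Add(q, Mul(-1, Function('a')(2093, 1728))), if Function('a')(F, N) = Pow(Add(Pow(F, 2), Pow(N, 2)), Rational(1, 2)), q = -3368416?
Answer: Add(-3368416, Mul(-1, Pow(7366633, Rational(1, 2)))) ≈ -3.3711e+6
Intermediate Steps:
Add(q, Mul(-1, Function('a')(2093, 1728))) = Add(-3368416, Mul(-1, Pow(Add(Pow(2093, 2), Pow(1728, 2)), Rational(1, 2)))) = Add(-3368416, Mul(-1, Pow(Add(4380649, 2985984), Rational(1, 2)))) = Add(-3368416, Mul(-1, Pow(7366633, Rational(1, 2))))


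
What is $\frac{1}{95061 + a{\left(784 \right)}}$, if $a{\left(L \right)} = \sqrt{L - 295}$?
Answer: $\frac{31687}{3012197744} - \frac{\sqrt{489}}{9036593232} \approx 1.0517 \cdot 10^{-5}$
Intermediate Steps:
$a{\left(L \right)} = \sqrt{-295 + L}$
$\frac{1}{95061 + a{\left(784 \right)}} = \frac{1}{95061 + \sqrt{-295 + 784}} = \frac{1}{95061 + \sqrt{489}}$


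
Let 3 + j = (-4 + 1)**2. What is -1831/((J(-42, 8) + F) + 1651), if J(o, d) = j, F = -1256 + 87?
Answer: -1831/488 ≈ -3.7520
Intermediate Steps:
F = -1169
j = 6 (j = -3 + (-4 + 1)**2 = -3 + (-3)**2 = -3 + 9 = 6)
J(o, d) = 6
-1831/((J(-42, 8) + F) + 1651) = -1831/((6 - 1169) + 1651) = -1831/(-1163 + 1651) = -1831/488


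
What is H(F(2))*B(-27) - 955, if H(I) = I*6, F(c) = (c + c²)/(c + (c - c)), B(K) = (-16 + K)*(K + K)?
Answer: 40841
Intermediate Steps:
B(K) = 2*K*(-16 + K) (B(K) = (-16 + K)*(2*K) = 2*K*(-16 + K))
F(c) = (c + c²)/c (F(c) = (c + c²)/(c + 0) = (c + c²)/c)
H(I) = 6*I
H(F(2))*B(-27) - 955 = (6*(1 + 2))*(2*(-27)*(-16 - 27)) - 955 = (6*3)*(2*(-27)*(-43)) - 955 = 18*2322 - 955 = 41796 - 955 = 40841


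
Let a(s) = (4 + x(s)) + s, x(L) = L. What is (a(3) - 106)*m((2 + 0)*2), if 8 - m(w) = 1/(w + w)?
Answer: -756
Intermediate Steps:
a(s) = 4 + 2*s (a(s) = (4 + s) + s = 4 + 2*s)
m(w) = 8 - 1/(2*w) (m(w) = 8 - 1/(w + w) = 8 - 1/(2*w))
(a(3) - 106)*m((2 + 0)*2) = ((4 + 2*3) - 106)*(8 - 1/(2*(2 + 0))/2) = ((4 + 6) - 106)*(8 - 1/(2*(2*2))) = (10 - 106)*(8 - 1/2/4) = -96*(8 - 1/2*1/4) = -96*(8 - 1/8) = -96*63/8 = -756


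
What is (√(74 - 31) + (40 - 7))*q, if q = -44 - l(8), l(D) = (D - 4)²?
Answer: -1980 - 60*√43 ≈ -2373.4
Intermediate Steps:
l(D) = (-4 + D)²
q = -60 (q = -44 - (-4 + 8)² = -44 - 1*4² = -44 - 1*16 = -44 - 16 = -60)
(√(74 - 31) + (40 - 7))*q = (√(74 - 31) + (40 - 7))*(-60) = (√43 + 33)*(-60) = (33 + √43)*(-60) = -1980 - 60*√43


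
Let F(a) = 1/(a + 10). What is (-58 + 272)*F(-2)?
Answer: 107/4 ≈ 26.750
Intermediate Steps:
F(a) = 1/(10 + a)
(-58 + 272)*F(-2) = (-58 + 272)/(10 - 2) = 214/8 = 214*(1/8) = 107/4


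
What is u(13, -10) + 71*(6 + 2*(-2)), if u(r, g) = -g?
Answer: 152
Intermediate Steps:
u(13, -10) + 71*(6 + 2*(-2)) = -1*(-10) + 71*(6 + 2*(-2)) = 10 + 71*(6 - 4) = 10 + 71*2 = 10 + 142 = 152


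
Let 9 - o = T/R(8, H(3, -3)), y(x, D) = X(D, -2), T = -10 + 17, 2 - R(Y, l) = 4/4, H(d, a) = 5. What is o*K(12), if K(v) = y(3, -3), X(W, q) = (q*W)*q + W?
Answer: -30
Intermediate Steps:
X(W, q) = W + W*q² (X(W, q) = (W*q)*q + W = W*q² + W = W + W*q²)
R(Y, l) = 1 (R(Y, l) = 2 - 4/4 = 2 - 1*1 = 2 - 1 = 1)
T = 7
y(x, D) = 5*D (y(x, D) = D*(1 + (-2)²) = D*(1 + 4) = D*5 = 5*D)
K(v) = -15 (K(v) = 5*(-3) = -15)
o = 2 (o = 9 - 7/1 = 9 - 7 = 2)
o*K(12) = 2*(-15) = -30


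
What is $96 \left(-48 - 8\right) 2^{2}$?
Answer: $-21504$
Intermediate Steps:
$96 \left(-48 - 8\right) 2^{2} = 96 \left(-56\right) 4 = \left(-5376\right) 4 = -21504$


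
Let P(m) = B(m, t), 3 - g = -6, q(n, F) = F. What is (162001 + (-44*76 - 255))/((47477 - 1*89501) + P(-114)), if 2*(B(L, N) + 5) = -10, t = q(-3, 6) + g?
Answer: -79201/21017 ≈ -3.7684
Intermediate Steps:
g = 9 (g = 3 - 1*(-6) = 3 + 6 = 9)
t = 15 (t = 6 + 9 = 15)
B(L, N) = -10 (B(L, N) = -5 + (1/2)*(-10) = -5 - 5 = -10)
P(m) = -10
(162001 + (-44*76 - 255))/((47477 - 1*89501) + P(-114)) = (162001 + (-44*76 - 255))/((47477 - 1*89501) - 10) = (162001 + (-3344 - 255))/((47477 - 89501) - 10) = (162001 - 3599)/(-42024 - 10) = 158402/(-42034) = 158402*(-1/42034) = -79201/21017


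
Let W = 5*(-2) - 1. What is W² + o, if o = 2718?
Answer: 2839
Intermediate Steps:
W = -11 (W = -10 - 1 = -11)
W² + o = (-11)² + 2718 = 121 + 2718 = 2839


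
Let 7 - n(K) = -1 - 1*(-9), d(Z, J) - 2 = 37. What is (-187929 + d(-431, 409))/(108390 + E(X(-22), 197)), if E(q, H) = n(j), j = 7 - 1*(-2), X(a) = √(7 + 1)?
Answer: -187890/108389 ≈ -1.7335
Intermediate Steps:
X(a) = 2*√2 (X(a) = √8 = 2*√2)
d(Z, J) = 39 (d(Z, J) = 2 + 37 = 39)
j = 9 (j = 7 + 2 = 9)
n(K) = -1 (n(K) = 7 - (-1 - 1*(-9)) = 7 - (-1 + 9) = 7 - 1*8 = 7 - 8 = -1)
E(q, H) = -1
(-187929 + d(-431, 409))/(108390 + E(X(-22), 197)) = (-187929 + 39)/(108390 - 1) = -187890/108389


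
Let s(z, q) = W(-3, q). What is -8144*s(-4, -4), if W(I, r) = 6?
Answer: -48864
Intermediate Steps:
s(z, q) = 6
-8144*s(-4, -4) = -8144*6 = -48864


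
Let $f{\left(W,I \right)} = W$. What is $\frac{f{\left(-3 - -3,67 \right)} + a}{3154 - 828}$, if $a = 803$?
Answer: $\frac{803}{2326} \approx 0.34523$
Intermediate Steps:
$\frac{f{\left(-3 - -3,67 \right)} + a}{3154 - 828} = \frac{\left(-3 - -3\right) + 803}{3154 - 828} = \frac{\left(-3 + 3\right) + 803}{2326} = \left(0 + 803\right) \frac{1}{2326} = 803 \cdot \frac{1}{2326} = \frac{803}{2326}$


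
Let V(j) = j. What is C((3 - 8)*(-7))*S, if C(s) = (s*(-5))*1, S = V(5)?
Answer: -875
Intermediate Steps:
S = 5
C(s) = -5*s (C(s) = -5*s*1 = -5*s)
C((3 - 8)*(-7))*S = -5*(3 - 8)*(-7)*5 = -(-25)*(-7)*5 = -5*35*5 = -175*5 = -875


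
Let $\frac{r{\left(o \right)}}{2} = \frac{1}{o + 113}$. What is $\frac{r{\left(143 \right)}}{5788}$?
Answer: $\frac{1}{740864} \approx 1.3498 \cdot 10^{-6}$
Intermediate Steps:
$r{\left(o \right)} = \frac{2}{113 + o}$ ($r{\left(o \right)} = \frac{2}{o + 113} = \frac{2}{113 + o}$)
$\frac{r{\left(143 \right)}}{5788} = \frac{2 \frac{1}{113 + 143}}{5788} = \frac{2}{256} \cdot \frac{1}{5788} = 2 \cdot \frac{1}{256} \cdot \frac{1}{5788} = \frac{1}{128} \cdot \frac{1}{5788} = \frac{1}{740864}$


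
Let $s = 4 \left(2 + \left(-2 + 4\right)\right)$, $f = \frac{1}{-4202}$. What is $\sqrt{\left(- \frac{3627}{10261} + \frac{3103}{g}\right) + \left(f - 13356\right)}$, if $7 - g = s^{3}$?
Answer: $\frac{i \sqrt{513711035551305645042}}{196111542} \approx 115.57 i$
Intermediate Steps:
$f = - \frac{1}{4202} \approx -0.00023798$
$s = 16$ ($s = 4 \left(2 + 2\right) = 4 \cdot 4 = 16$)
$g = -4089$ ($g = 7 - 16^{3} = 7 - 4096 = -4089$)
$\sqrt{\left(- \frac{3627}{10261} + \frac{3103}{g}\right) + \left(f - 13356\right)} = \sqrt{\left(- \frac{3627}{10261} + \frac{3103}{-4089}\right) - \frac{56121913}{4202}} = \sqrt{\left(\left(-3627\right) \frac{1}{10261} + 3103 \left(- \frac{1}{4089}\right)\right) - \frac{56121913}{4202}} = \sqrt{\left(- \frac{117}{331} - \frac{107}{141}\right) - \frac{56121913}{4202}} = \sqrt{- \frac{51914}{46671} - \frac{56121913}{4202}} = \sqrt{- \frac{2619483944251}{196111542}} = \frac{i \sqrt{513711035551305645042}}{196111542}$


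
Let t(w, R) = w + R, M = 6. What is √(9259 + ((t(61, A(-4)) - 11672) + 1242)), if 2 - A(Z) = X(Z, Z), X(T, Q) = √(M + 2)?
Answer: √(-1108 - 2*√2) ≈ 33.329*I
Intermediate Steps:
X(T, Q) = 2*√2 (X(T, Q) = √(6 + 2) = √8 = 2*√2)
A(Z) = 2 - 2*√2
t(w, R) = R + w
√(9259 + ((t(61, A(-4)) - 11672) + 1242)) = √(9259 + ((((2 - 2*√2) + 61) - 11672) + 1242)) = √(9259 + (((63 - 2*√2) - 11672) + 1242)) = √(9259 + ((-11609 - 2*√2) + 1242)) = √(9259 + (-10367 - 2*√2)) = √(-1108 - 2*√2)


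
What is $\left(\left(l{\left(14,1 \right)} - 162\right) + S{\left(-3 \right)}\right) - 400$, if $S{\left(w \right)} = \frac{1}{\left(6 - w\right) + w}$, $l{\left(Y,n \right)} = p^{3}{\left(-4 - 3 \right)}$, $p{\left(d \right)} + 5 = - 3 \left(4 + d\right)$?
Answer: $- \frac{2987}{6} \approx -497.83$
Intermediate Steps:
$p{\left(d \right)} = -17 - 3 d$ ($p{\left(d \right)} = -5 - 3 \left(4 + d\right) = -5 - \left(12 + 3 d\right) = -17 - 3 d$)
$l{\left(Y,n \right)} = 64$ ($l{\left(Y,n \right)} = \left(-17 - 3 \left(-4 - 3\right)\right)^{3} = \left(-17 - -21\right)^{3} = \left(-17 + 21\right)^{3} = 4^{3} = 64$)
$S{\left(w \right)} = \frac{1}{6}$
$\left(\left(l{\left(14,1 \right)} - 162\right) + S{\left(-3 \right)}\right) - 400 = \left(\left(64 - 162\right) + \frac{1}{6}\right) - 400 = \left(-98 + \frac{1}{6}\right) - 400 = - \frac{587}{6} - 400 = - \frac{2987}{6}$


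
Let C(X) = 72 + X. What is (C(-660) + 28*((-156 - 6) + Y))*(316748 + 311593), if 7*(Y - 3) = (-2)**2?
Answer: -3156785184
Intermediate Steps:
Y = 25/7 (Y = 3 + (1/7)*(-2)**2 = 3 + (1/7)*4 = 3 + 4/7 = 25/7 ≈ 3.5714)
(C(-660) + 28*((-156 - 6) + Y))*(316748 + 311593) = ((72 - 660) + 28*((-156 - 6) + 25/7))*(316748 + 311593) = (-588 + 28*(-162 + 25/7))*628341 = (-588 + 28*(-1109/7))*628341 = (-588 - 4436)*628341 = -5024*628341 = -3156785184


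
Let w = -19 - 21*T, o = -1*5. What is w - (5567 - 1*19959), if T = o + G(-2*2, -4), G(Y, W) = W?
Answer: 14562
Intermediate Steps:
o = -5
T = -9 (T = -5 - 4 = -9)
w = 170 (w = -19 - 21*(-9) = -19 + 189 = 170)
w - (5567 - 1*19959) = 170 - (5567 - 1*19959) = 170 - (5567 - 19959) = 170 - 1*(-14392) = 170 + 14392 = 14562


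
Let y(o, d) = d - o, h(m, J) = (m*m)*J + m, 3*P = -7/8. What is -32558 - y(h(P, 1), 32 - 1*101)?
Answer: -18713783/576 ≈ -32489.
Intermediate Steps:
P = -7/24 (P = (-7/8)/3 = (-7*⅛)/3 = (⅓)*(-7/8) = -7/24 ≈ -0.29167)
h(m, J) = m + J*m² (h(m, J) = m²*J + m = J*m² + m = m + J*m²)
-32558 - y(h(P, 1), 32 - 1*101) = -32558 - ((32 - 1*101) - (-7)*(1 + 1*(-7/24))/24) = -32558 - ((32 - 101) - (-7)*(1 - 7/24)/24) = -32558 - (-69 - (-7)*17/(24*24)) = -32558 - (-69 - 1*(-119/576)) = -32558 - (-69 + 119/576) = -32558 - 1*(-39625/576) = -32558 + 39625/576 = -18713783/576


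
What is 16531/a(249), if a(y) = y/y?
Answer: 16531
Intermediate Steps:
a(y) = 1
16531/a(249) = 16531/1 = 16531*1 = 16531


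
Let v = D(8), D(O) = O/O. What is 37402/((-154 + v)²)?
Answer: 37402/23409 ≈ 1.5978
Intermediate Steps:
D(O) = 1
v = 1
37402/((-154 + v)²) = 37402/((-154 + 1)²) = 37402/((-153)²) = 37402/23409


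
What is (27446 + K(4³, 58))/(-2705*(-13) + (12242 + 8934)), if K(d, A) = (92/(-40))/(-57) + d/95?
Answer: 15644627/32114370 ≈ 0.48715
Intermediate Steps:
K(d, A) = 23/570 + d/95 (K(d, A) = (92*(-1/40))*(-1/57) + d*(1/95) = -23/10*(-1/57) + d/95 = 23/570 + d/95)
(27446 + K(4³, 58))/(-2705*(-13) + (12242 + 8934)) = (27446 + (23/570 + (1/95)*4³))/(-2705*(-13) + (12242 + 8934)) = (27446 + (23/570 + (1/95)*64))/(35165 + 21176) = (27446 + (23/570 + 64/95))/56341 = (27446 + 407/570)*(1/56341) = (15644627/570)*(1/56341) = 15644627/32114370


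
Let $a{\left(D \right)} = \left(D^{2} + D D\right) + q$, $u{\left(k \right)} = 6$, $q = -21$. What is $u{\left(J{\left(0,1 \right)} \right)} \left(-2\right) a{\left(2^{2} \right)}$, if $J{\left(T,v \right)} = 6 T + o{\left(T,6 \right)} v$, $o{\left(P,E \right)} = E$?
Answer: $-132$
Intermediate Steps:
$J{\left(T,v \right)} = 6 T + 6 v$
$a{\left(D \right)} = -21 + 2 D^{2}$ ($a{\left(D \right)} = \left(D^{2} + D D\right) - 21 = \left(D^{2} + D^{2}\right) - 21 = 2 D^{2} - 21 = -21 + 2 D^{2}$)
$u{\left(J{\left(0,1 \right)} \right)} \left(-2\right) a{\left(2^{2} \right)} = 6 \left(-2\right) \left(-21 + 2 \left(2^{2}\right)^{2}\right) = - 12 \left(-21 + 2 \cdot 4^{2}\right) = - 12 \left(-21 + 2 \cdot 16\right) = - 12 \left(-21 + 32\right) = \left(-12\right) 11 = -132$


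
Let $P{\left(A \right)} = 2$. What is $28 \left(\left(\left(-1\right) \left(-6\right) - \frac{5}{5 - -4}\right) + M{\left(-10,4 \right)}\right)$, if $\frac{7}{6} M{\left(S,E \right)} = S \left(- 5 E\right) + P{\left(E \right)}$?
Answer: $\frac{45004}{9} \approx 5000.4$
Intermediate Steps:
$M{\left(S,E \right)} = \frac{12}{7} - \frac{30 E S}{7}$ ($M{\left(S,E \right)} = \frac{6 \left(S \left(- 5 E\right) + 2\right)}{7} = \frac{6 \left(- 5 E S + 2\right)}{7} = \frac{6 \left(2 - 5 E S\right)}{7} = \frac{12}{7} - \frac{30 E S}{7}$)
$28 \left(\left(\left(-1\right) \left(-6\right) - \frac{5}{5 - -4}\right) + M{\left(-10,4 \right)}\right) = 28 \left(\left(\left(-1\right) \left(-6\right) - \frac{5}{5 - -4}\right) - \left(- \frac{12}{7} + \frac{120}{7} \left(-10\right)\right)\right) = 28 \left(\left(6 - \frac{5}{5 + 4}\right) + \left(\frac{12}{7} + \frac{1200}{7}\right)\right) = 28 \left(\left(6 - \frac{5}{9}\right) + \frac{1212}{7}\right) = 28 \left(\frac{49}{9} + \frac{1212}{7}\right) = 28 \cdot \frac{11251}{63} = \frac{45004}{9}$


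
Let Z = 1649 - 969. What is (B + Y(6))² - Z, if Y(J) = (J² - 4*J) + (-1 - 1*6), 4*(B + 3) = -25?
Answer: -10591/16 ≈ -661.94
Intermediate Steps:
B = -37/4 (B = -3 + (¼)*(-25) = -3 - 25/4 = -37/4 ≈ -9.2500)
Y(J) = -7 + J² - 4*J (Y(J) = (J² - 4*J) + (-1 - 6) = (J² - 4*J) - 7 = -7 + J² - 4*J)
Z = 680
(B + Y(6))² - Z = (-37/4 + (-7 + 6² - 4*6))² - 1*680 = (-37/4 + (-7 + 36 - 24))² - 680 = (-37/4 + 5)² - 680 = (-17/4)² - 680 = 289/16 - 680 = -10591/16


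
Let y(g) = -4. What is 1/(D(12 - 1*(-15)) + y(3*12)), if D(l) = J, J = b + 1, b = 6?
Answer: ⅓ ≈ 0.33333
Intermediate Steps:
J = 7 (J = 6 + 1 = 7)
D(l) = 7
1/(D(12 - 1*(-15)) + y(3*12)) = 1/(7 - 4) = 1/3 = ⅓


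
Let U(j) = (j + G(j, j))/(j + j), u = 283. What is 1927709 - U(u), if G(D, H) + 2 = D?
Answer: 545541365/283 ≈ 1.9277e+6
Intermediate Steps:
G(D, H) = -2 + D
U(j) = (-2 + 2*j)/(2*j) (U(j) = (j + (-2 + j))/(j + j) = (-2 + 2*j)/((2*j)) = (-2 + 2*j)*(1/(2*j)) = (-2 + 2*j)/(2*j))
1927709 - U(u) = 1927709 - (-1 + 283)/283 = 1927709 - 282/283 = 545541365/283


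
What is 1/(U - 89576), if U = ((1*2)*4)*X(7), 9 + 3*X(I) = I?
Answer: -3/268744 ≈ -1.1163e-5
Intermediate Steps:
X(I) = -3 + I/3
U = -16/3 (U = ((1*2)*4)*(-3 + (⅓)*7) = (2*4)*(-3 + 7/3) = 8*(-⅔) = -16/3 ≈ -5.3333)
1/(U - 89576) = 1/(-16/3 - 89576) = 1/(-268744/3) = -3/268744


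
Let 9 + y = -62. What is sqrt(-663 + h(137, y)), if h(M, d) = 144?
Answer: I*sqrt(519) ≈ 22.782*I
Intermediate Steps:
y = -71 (y = -9 - 62 = -71)
sqrt(-663 + h(137, y)) = sqrt(-663 + 144) = sqrt(-519) = I*sqrt(519)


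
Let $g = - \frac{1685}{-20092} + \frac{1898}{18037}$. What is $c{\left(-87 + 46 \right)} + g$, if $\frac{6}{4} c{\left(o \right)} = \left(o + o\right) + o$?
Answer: $- \frac{29648224167}{362399404} \approx -81.811$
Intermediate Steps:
$g = \frac{68526961}{362399404}$ ($g = \left(-1685\right) \left(- \frac{1}{20092}\right) + 1898 \cdot \frac{1}{18037} = \frac{1685}{20092} + \frac{1898}{18037} = \frac{68526961}{362399404} \approx 0.18909$)
$c{\left(o \right)} = 2 o$ ($c{\left(o \right)} = \frac{2 \left(\left(o + o\right) + o\right)}{3} = \frac{2 \left(2 o + o\right)}{3} = \frac{2 \cdot 3 o}{3} = 2 o$)
$c{\left(-87 + 46 \right)} + g = 2 \left(-87 + 46\right) + \frac{68526961}{362399404} = 2 \left(-41\right) + \frac{68526961}{362399404} = -82 + \frac{68526961}{362399404} = - \frac{29648224167}{362399404}$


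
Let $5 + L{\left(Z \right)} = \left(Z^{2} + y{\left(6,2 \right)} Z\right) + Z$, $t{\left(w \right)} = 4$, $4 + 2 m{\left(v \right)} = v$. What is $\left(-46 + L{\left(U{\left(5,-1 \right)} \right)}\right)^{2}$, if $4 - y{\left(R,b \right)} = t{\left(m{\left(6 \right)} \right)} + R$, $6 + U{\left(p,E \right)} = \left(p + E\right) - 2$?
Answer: $225$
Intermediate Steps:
$U{\left(p,E \right)} = -8 + E + p$ ($U{\left(p,E \right)} = -6 - \left(2 - E - p\right) = -6 + \left(-2 + E + p\right) = -8 + E + p$)
$m{\left(v \right)} = -2 + \frac{v}{2}$
$y{\left(R,b \right)} = - R$ ($y{\left(R,b \right)} = 4 - \left(4 + R\right) = - R$)
$L{\left(Z \right)} = -5 + Z^{2} - 5 Z$ ($L{\left(Z \right)} = -5 + \left(\left(Z^{2} + \left(-1\right) 6 Z\right) + Z\right) = -5 + \left(\left(Z^{2} - 6 Z\right) + Z\right) = -5 + \left(Z^{2} - 5 Z\right) = -5 + Z^{2} - 5 Z$)
$\left(-46 + L{\left(U{\left(5,-1 \right)} \right)}\right)^{2} = \left(-46 - \left(5 - \left(-8 - 1 + 5\right)^{2} + 5 \left(-8 - 1 + 5\right)\right)\right)^{2} = \left(-46 - \left(-15 - 16\right)\right)^{2} = \left(-46 + \left(-5 + 16 + 20\right)\right)^{2} = \left(-46 + 31\right)^{2} = \left(-15\right)^{2} = 225$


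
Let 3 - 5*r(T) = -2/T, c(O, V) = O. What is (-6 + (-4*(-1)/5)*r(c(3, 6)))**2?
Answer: 164836/5625 ≈ 29.304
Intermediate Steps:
r(T) = 3/5 + 2/(5*T) (r(T) = 3/5 - (-2)/(5*T) = 3/5 + 2/(5*T))
(-6 + (-4*(-1)/5)*r(c(3, 6)))**2 = (-6 + (-4*(-1)/5)*((1/5)*(2 + 3*3)/3))**2 = (-6 + (4*(1/5))*((1/5)*(1/3)*(2 + 9)))**2 = (-6 + 4*((1/5)*(1/3)*11)/5)**2 = (-6 + (4/5)*(11/15))**2 = (-6 + 44/75)**2 = (-406/75)**2 = 164836/5625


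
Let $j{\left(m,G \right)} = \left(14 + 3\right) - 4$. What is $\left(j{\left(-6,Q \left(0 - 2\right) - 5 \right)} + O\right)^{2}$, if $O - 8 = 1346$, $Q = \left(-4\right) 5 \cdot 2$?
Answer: $1868689$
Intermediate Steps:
$Q = -40$ ($Q = \left(-20\right) 2 = -40$)
$O = 1354$ ($O = 8 + 1346 = 1354$)
$j{\left(m,G \right)} = 13$ ($j{\left(m,G \right)} = 17 - 4 = 13$)
$\left(j{\left(-6,Q \left(0 - 2\right) - 5 \right)} + O\right)^{2} = \left(13 + 1354\right)^{2} = 1367^{2} = 1868689$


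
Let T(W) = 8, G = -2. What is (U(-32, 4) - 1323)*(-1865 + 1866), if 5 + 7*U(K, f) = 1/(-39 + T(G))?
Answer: -287247/217 ≈ -1323.7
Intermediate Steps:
U(K, f) = -156/217 (U(K, f) = -5/7 + 1/(7*(-39 + 8)) = -5/7 + (⅐)/(-31) = -5/7 + (⅐)*(-1/31) = -5/7 - 1/217 = -156/217)
(U(-32, 4) - 1323)*(-1865 + 1866) = (-156/217 - 1323)*(-1865 + 1866) = -287247/217*1 = -287247/217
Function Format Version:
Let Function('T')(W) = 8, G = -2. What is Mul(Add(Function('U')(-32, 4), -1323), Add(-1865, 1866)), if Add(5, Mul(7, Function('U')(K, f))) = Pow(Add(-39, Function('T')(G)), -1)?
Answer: Rational(-287247, 217) ≈ -1323.7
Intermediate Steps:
Function('U')(K, f) = Rational(-156, 217) (Function('U')(K, f) = Add(Rational(-5, 7), Mul(Rational(1, 7), Pow(Add(-39, 8), -1))) = Add(Rational(-5, 7), Mul(Rational(1, 7), Pow(-31, -1))) = Add(Rational(-5, 7), Mul(Rational(1, 7), Rational(-1, 31))) = Add(Rational(-5, 7), Rational(-1, 217)) = Rational(-156, 217))
Mul(Add(Function('U')(-32, 4), -1323), Add(-1865, 1866)) = Mul(Add(Rational(-156, 217), -1323), Add(-1865, 1866)) = Mul(Rational(-287247, 217), 1) = Rational(-287247, 217)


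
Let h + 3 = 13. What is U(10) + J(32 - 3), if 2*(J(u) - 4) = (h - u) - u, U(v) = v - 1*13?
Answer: -23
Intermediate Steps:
U(v) = -13 + v (U(v) = v - 13 = -13 + v)
h = 10 (h = -3 + 13 = 10)
J(u) = 9 - u (J(u) = 4 + ((10 - u) - u)/2 = 4 + (10 - 2*u)/2 = 4 + (5 - u) = 9 - u)
U(10) + J(32 - 3) = (-13 + 10) + (9 - (32 - 3)) = -3 + (9 - 1*29) = -3 + (9 - 29) = -3 - 20 = -23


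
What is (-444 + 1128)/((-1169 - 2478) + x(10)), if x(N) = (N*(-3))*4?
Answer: -684/3767 ≈ -0.18158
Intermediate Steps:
x(N) = -12*N (x(N) = -3*N*4 = -12*N)
(-444 + 1128)/((-1169 - 2478) + x(10)) = (-444 + 1128)/((-1169 - 2478) - 12*10) = 684/(-3647 - 120) = 684/(-3767) = 684*(-1/3767) = -684/3767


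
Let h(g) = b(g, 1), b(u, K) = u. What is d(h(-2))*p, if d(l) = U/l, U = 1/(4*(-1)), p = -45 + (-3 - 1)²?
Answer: -29/8 ≈ -3.6250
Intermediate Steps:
h(g) = g
p = -29 (p = -45 + (-4)² = -45 + 16 = -29)
U = -¼ (U = 1/(-4) = -¼ ≈ -0.25000)
d(l) = -1/(4*l)
d(h(-2))*p = -¼/(-2)*(-29) = -¼*(-½)*(-29) = (⅛)*(-29) = -29/8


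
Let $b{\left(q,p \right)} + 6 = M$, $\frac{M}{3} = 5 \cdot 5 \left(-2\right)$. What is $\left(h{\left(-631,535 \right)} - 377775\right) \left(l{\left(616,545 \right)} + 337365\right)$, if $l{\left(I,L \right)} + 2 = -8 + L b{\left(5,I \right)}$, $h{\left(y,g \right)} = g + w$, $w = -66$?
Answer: $-95207509510$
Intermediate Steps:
$M = -150$ ($M = 3 \cdot 5 \cdot 5 \left(-2\right) = 3 \cdot 25 \left(-2\right) = 3 \left(-50\right) = -150$)
$b{\left(q,p \right)} = -156$ ($b{\left(q,p \right)} = -6 - 150 = -156$)
$h{\left(y,g \right)} = -66 + g$ ($h{\left(y,g \right)} = g - 66 = -66 + g$)
$l{\left(I,L \right)} = -10 - 156 L$ ($l{\left(I,L \right)} = -2 + \left(-8 + L \left(-156\right)\right) = -2 - \left(8 + 156 L\right) = -10 - 156 L$)
$\left(h{\left(-631,535 \right)} - 377775\right) \left(l{\left(616,545 \right)} + 337365\right) = \left(\left(-66 + 535\right) - 377775\right) \left(\left(-10 - 85020\right) + 337365\right) = \left(469 - 377775\right) \left(\left(-10 - 85020\right) + 337365\right) = - 377306 \left(-85030 + 337365\right) = \left(-377306\right) 252335 = -95207509510$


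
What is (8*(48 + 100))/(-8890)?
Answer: -592/4445 ≈ -0.13318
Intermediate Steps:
(8*(48 + 100))/(-8890) = (8*148)*(-1/8890) = 1184*(-1/8890) = -592/4445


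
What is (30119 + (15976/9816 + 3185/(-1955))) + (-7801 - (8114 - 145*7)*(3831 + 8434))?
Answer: -41761367759941/479757 ≈ -8.7047e+7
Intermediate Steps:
(30119 + (15976/9816 + 3185/(-1955))) + (-7801 - (8114 - 145*7)*(3831 + 8434)) = (30119 + (15976*(1/9816) + 3185*(-1/1955))) + (-7801 - (8114 - 1015)*12265) = (30119 + (1997/1227 - 637/391)) + (-7801 - 7099*12265) = (30119 - 772/479757) + (-7801 - 1*87069235) = 14449800311/479757 + (-7801 - 87069235) = 14449800311/479757 - 87077036 = -41761367759941/479757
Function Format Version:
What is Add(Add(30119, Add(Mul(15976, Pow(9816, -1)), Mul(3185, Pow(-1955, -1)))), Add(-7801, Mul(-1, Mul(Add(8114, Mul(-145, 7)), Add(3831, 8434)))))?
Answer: Rational(-41761367759941, 479757) ≈ -8.7047e+7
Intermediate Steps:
Add(Add(30119, Add(Mul(15976, Pow(9816, -1)), Mul(3185, Pow(-1955, -1)))), Add(-7801, Mul(-1, Mul(Add(8114, Mul(-145, 7)), Add(3831, 8434))))) = Add(Add(30119, Add(Mul(15976, Rational(1, 9816)), Mul(3185, Rational(-1, 1955)))), Add(-7801, Mul(-1, Mul(Add(8114, -1015), 12265)))) = Add(Add(30119, Add(Rational(1997, 1227), Rational(-637, 391))), Add(-7801, Mul(-1, Mul(7099, 12265)))) = Add(Add(30119, Rational(-772, 479757)), Add(-7801, Mul(-1, 87069235))) = Add(Rational(14449800311, 479757), Add(-7801, -87069235)) = Add(Rational(14449800311, 479757), -87077036) = Rational(-41761367759941, 479757)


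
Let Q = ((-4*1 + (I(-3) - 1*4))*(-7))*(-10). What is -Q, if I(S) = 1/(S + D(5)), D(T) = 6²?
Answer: 18410/33 ≈ 557.88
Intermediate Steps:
D(T) = 36
I(S) = 1/(36 + S) (I(S) = 1/(S + 36) = 1/(36 + S))
Q = -18410/33 (Q = ((-4*1 + (1/(36 - 3) - 1*4))*(-7))*(-10) = ((-4 + (1/33 - 4))*(-7))*(-10) = ((-4 - 131/33)*(-7))*(-10) = -263/33*(-7)*(-10) = (1841/33)*(-10) = -18410/33 ≈ -557.88)
-Q = -1*(-18410/33) = 18410/33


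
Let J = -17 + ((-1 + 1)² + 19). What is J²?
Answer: 4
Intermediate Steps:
J = 2 (J = -17 + (0² + 19) = -17 + (0 + 19) = -17 + 19 = 2)
J² = 2² = 4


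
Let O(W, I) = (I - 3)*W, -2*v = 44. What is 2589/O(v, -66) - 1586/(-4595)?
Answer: 4768001/2325070 ≈ 2.0507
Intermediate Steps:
v = -22 (v = -½*44 = -22)
O(W, I) = W*(-3 + I) (O(W, I) = (-3 + I)*W = W*(-3 + I))
2589/O(v, -66) - 1586/(-4595) = 2589/((-22*(-3 - 66))) - 1586/(-4595) = 2589/((-22*(-69))) - 1586*(-1/4595) = 2589/1518 + 1586/4595 = 2589*(1/1518) + 1586/4595 = 863/506 + 1586/4595 = 4768001/2325070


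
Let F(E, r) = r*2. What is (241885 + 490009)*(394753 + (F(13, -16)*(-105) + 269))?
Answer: 291573395508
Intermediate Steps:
F(E, r) = 2*r
(241885 + 490009)*(394753 + (F(13, -16)*(-105) + 269)) = (241885 + 490009)*(394753 + ((2*(-16))*(-105) + 269)) = 731894*(394753 + (-32*(-105) + 269)) = 731894*(394753 + (3360 + 269)) = 731894*(394753 + 3629) = 731894*398382 = 291573395508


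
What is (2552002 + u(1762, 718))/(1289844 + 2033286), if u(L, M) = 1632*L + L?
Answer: 2714674/1661565 ≈ 1.6338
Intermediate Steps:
u(L, M) = 1633*L
(2552002 + u(1762, 718))/(1289844 + 2033286) = (2552002 + 1633*1762)/(1289844 + 2033286) = (2552002 + 2877346)/3323130 = 5429348*(1/3323130) = 2714674/1661565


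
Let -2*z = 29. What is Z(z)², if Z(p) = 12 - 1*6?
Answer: 36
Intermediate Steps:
z = -29/2 (z = -½*29 = -29/2 ≈ -14.500)
Z(p) = 6 (Z(p) = 12 - 6 = 6)
Z(z)² = 6² = 36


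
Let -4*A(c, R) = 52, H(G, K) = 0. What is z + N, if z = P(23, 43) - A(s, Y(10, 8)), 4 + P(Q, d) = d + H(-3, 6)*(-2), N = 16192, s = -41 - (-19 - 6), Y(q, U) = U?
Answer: 16244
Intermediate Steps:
s = -16 (s = -41 - 1*(-25) = -41 + 25 = -16)
A(c, R) = -13 (A(c, R) = -¼*52 = -13)
P(Q, d) = -4 + d (P(Q, d) = -4 + (d + 0*(-2)) = -4 + (d + 0) = -4 + d)
z = 52 (z = (-4 + 43) - 1*(-13) = 39 + 13 = 52)
z + N = 52 + 16192 = 16244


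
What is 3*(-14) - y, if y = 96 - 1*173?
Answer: 35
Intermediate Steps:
y = -77 (y = 96 - 173 = -77)
3*(-14) - y = 3*(-14) - 1*(-77) = -42 + 77 = 35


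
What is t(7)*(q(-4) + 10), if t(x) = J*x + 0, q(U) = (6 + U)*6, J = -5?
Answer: -770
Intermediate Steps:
q(U) = 36 + 6*U
t(x) = -5*x (t(x) = -5*x + 0 = -5*x)
t(7)*(q(-4) + 10) = (-5*7)*((36 + 6*(-4)) + 10) = -35*((36 - 24) + 10) = -35*(12 + 10) = -35*22 = -770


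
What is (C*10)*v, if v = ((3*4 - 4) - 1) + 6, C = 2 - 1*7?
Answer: -650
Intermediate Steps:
C = -5 (C = 2 - 7 = -5)
v = 13 (v = ((12 - 4) - 1) + 6 = (8 - 1) + 6 = 7 + 6 = 13)
(C*10)*v = -5*10*13 = -50*13 = -650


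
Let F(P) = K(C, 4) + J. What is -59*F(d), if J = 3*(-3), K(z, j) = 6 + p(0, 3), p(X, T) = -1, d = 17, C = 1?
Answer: 236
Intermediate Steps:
K(z, j) = 5 (K(z, j) = 6 - 1 = 5)
J = -9
F(P) = -4 (F(P) = 5 - 9 = -4)
-59*F(d) = -59*(-4) = 236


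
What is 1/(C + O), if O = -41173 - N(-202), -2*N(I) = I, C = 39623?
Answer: -1/1651 ≈ -0.00060569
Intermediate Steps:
N(I) = -I/2
O = -41274 (O = -41173 - (-1)*(-202)/2 = -41173 - 1*101 = -41173 - 101 = -41274)
1/(C + O) = 1/(39623 - 41274) = 1/(-1651) = -1/1651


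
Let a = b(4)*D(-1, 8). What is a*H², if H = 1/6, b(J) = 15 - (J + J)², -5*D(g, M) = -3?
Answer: -49/60 ≈ -0.81667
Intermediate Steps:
D(g, M) = ⅗ (D(g, M) = -⅕*(-3) = ⅗)
b(J) = 15 - 4*J² (b(J) = 15 - (2*J)² = 15 - 4*J²)
a = -147/5 (a = (15 - 4*4²)*(⅗) = (15 - 4*16)*(⅗) = (15 - 64)*(⅗) = -49*⅗ = -147/5 ≈ -29.400)
H = ⅙ ≈ 0.16667
a*H² = -147*(⅙)²/5 = -147/5*1/36 = -49/60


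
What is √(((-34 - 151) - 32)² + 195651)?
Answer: 2*√60685 ≈ 492.69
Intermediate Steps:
√(((-34 - 151) - 32)² + 195651) = √((-185 - 32)² + 195651) = √((-217)² + 195651) = √(47089 + 195651) = √242740 = 2*√60685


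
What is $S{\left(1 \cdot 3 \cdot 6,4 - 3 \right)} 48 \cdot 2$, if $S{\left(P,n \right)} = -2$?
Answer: $-192$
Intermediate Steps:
$S{\left(1 \cdot 3 \cdot 6,4 - 3 \right)} 48 \cdot 2 = \left(-2\right) 48 \cdot 2 = \left(-96\right) 2 = -192$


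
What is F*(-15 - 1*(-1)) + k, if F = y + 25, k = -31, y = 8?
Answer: -493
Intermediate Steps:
F = 33 (F = 8 + 25 = 33)
F*(-15 - 1*(-1)) + k = 33*(-15 - 1*(-1)) - 31 = 33*(-15 + 1) - 31 = 33*(-14) - 31 = -462 - 31 = -493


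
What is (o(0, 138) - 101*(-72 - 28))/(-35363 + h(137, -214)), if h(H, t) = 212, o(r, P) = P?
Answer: -10238/35151 ≈ -0.29126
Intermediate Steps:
(o(0, 138) - 101*(-72 - 28))/(-35363 + h(137, -214)) = (138 - 101*(-72 - 28))/(-35363 + 212) = (138 - 101*(-100))/(-35151) = (138 + 10100)*(-1/35151) = 10238*(-1/35151) = -10238/35151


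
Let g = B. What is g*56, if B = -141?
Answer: -7896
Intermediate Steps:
g = -141
g*56 = -141*56 = -7896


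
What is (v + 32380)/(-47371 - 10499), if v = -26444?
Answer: -2968/28935 ≈ -0.10257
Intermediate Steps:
(v + 32380)/(-47371 - 10499) = (-26444 + 32380)/(-47371 - 10499) = 5936/(-57870) = 5936*(-1/57870) = -2968/28935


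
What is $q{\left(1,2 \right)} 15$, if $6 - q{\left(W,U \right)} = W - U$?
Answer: $105$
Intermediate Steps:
$q{\left(W,U \right)} = 6 + U - W$ ($q{\left(W,U \right)} = 6 - \left(W - U\right) = 6 + \left(U - W\right) = 6 + U - W$)
$q{\left(1,2 \right)} 15 = \left(6 + 2 - 1\right) 15 = 7 \cdot 15 = 105$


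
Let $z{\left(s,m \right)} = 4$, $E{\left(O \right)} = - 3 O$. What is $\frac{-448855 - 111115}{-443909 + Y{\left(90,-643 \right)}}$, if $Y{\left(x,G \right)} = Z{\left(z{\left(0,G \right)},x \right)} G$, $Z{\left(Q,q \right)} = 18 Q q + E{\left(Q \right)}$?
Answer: $\frac{559970}{4602833} \approx 0.12166$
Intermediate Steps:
$Z{\left(Q,q \right)} = - 3 Q + 18 Q q$ ($Z{\left(Q,q \right)} = 18 Q q - 3 Q = - 3 Q + 18 Q q$)
$Y{\left(x,G \right)} = G \left(-12 + 72 x\right)$ ($Y{\left(x,G \right)} = 3 \cdot 4 \left(-1 + 6 x\right) G = \left(-12 + 72 x\right) G = G \left(-12 + 72 x\right)$)
$\frac{-448855 - 111115}{-443909 + Y{\left(90,-643 \right)}} = \frac{-448855 - 111115}{-443909 + 12 \left(-643\right) \left(-1 + 6 \cdot 90\right)} = - \frac{559970}{-443909 + 12 \left(-643\right) \left(-1 + 540\right)} = - \frac{559970}{-443909 + 12 \left(-643\right) 539} = - \frac{559970}{-443909 - 4158924} = - \frac{559970}{-4602833} = \left(-559970\right) \left(- \frac{1}{4602833}\right) = \frac{559970}{4602833}$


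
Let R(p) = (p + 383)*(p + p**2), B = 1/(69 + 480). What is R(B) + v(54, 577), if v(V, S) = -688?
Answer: -113727127112/165469149 ≈ -687.30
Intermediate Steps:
B = 1/549 ≈ 0.0018215
R(p) = (383 + p)*(p + p**2)
R(B) + v(54, 577) = (383 + (1/549)**2 + 384*(1/549))/549 - 688 = (383 + 1/301401 + 128/183)/549 - 688 = (1/549)*(115647400/301401) - 688 = 115647400/165469149 - 688 = -113727127112/165469149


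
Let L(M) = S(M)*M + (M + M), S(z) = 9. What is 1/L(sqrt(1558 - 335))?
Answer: sqrt(1223)/13453 ≈ 0.0025995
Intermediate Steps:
L(M) = 11*M (L(M) = 9*M + (M + M) = 9*M + 2*M = 11*M)
1/L(sqrt(1558 - 335)) = 1/(11*sqrt(1558 - 335)) = 1/(11*sqrt(1223)) = sqrt(1223)/13453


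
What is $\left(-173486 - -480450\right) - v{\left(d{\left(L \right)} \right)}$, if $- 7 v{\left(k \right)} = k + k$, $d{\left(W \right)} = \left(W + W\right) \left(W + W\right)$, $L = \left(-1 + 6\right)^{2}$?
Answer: $\frac{2153748}{7} \approx 3.0768 \cdot 10^{5}$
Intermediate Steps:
$L = 25$ ($L = 5^{2} = 25$)
$d{\left(W \right)} = 4 W^{2}$ ($d{\left(W \right)} = 2 W 2 W = 4 W^{2}$)
$v{\left(k \right)} = - \frac{2 k}{7}$ ($v{\left(k \right)} = - \frac{k + k}{7} = - \frac{2 k}{7}$)
$\left(-173486 - -480450\right) - v{\left(d{\left(L \right)} \right)} = \left(-173486 - -480450\right) - - \frac{2 \cdot 4 \cdot 25^{2}}{7} = \left(-173486 + 480450\right) - - \frac{2 \cdot 4 \cdot 625}{7} = 306964 - \left(- \frac{2}{7}\right) 2500 = 306964 - - \frac{5000}{7} = 306964 + \frac{5000}{7} = \frac{2153748}{7}$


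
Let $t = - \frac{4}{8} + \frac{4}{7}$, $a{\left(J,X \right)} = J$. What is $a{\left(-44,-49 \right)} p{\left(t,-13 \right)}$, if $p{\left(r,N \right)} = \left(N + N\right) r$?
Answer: $\frac{572}{7} \approx 81.714$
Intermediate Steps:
$t = \frac{1}{14}$ ($t = \left(-4\right) \frac{1}{8} + 4 \cdot \frac{1}{7} = - \frac{1}{2} + \frac{4}{7} = \frac{1}{14} \approx 0.071429$)
$p{\left(r,N \right)} = 2 N r$
$a{\left(-44,-49 \right)} p{\left(t,-13 \right)} = - 44 \cdot 2 \left(-13\right) \frac{1}{14} = \left(-44\right) \left(- \frac{13}{7}\right) = \frac{572}{7}$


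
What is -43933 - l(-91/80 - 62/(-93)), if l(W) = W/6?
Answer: -63263407/1440 ≈ -43933.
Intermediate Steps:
l(W) = W/6 (l(W) = W*(⅙) = W/6)
-43933 - l(-91/80 - 62/(-93)) = -43933 - (-91/80 - 62/(-93))/6 = -43933 - (-91*1/80 - 62*(-1/93))/6 = -43933 - (-91/80 + ⅔)/6 = -43933 - (-113)/(6*240) = -43933 - 1*(-113/1440) = -43933 + 113/1440 = -63263407/1440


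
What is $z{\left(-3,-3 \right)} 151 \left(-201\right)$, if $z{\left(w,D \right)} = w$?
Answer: $91053$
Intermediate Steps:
$z{\left(-3,-3 \right)} 151 \left(-201\right) = \left(-3\right) 151 \left(-201\right) = \left(-453\right) \left(-201\right) = 91053$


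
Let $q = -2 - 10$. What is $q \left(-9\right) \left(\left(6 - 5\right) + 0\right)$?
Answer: $108$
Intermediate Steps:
$q = -12$ ($q = -2 - 10 = -12$)
$q \left(-9\right) \left(\left(6 - 5\right) + 0\right) = \left(-12\right) \left(-9\right) \left(\left(6 - 5\right) + 0\right) = 108 \left(1 + 0\right) = 108 \cdot 1 = 108$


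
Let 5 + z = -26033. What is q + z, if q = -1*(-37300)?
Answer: 11262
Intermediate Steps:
z = -26038 (z = -5 - 26033 = -26038)
q = 37300
q + z = 37300 - 26038 = 11262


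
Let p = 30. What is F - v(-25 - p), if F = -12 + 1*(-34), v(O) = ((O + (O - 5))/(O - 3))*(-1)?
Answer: -2553/58 ≈ -44.017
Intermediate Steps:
v(O) = -(-5 + 2*O)/(-3 + O) (v(O) = ((O + (-5 + O))/(-3 + O))*(-1) = ((-5 + 2*O)/(-3 + O))*(-1) = -(-5 + 2*O)/(-3 + O))
F = -46 (F = -12 - 34 = -46)
F - v(-25 - p) = -46 - (5 - 2*(-25 - 1*30))/(-3 + (-25 - 1*30)) = -46 - (5 - 2*(-25 - 30))/(-3 + (-25 - 30)) = -46 - (5 - 2*(-55))/(-3 - 55) = -46 - (5 + 110)/(-58) = -46 - (-1)*115/58 = -46 - 1*(-115/58) = -46 + 115/58 = -2553/58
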